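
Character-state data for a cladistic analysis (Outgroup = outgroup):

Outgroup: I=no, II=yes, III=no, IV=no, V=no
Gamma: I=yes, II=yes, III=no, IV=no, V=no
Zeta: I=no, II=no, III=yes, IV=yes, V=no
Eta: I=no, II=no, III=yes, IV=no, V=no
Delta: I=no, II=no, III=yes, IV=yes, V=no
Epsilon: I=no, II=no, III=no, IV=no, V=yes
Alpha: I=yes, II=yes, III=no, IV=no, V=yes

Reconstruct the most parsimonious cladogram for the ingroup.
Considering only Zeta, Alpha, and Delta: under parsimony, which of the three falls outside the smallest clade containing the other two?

Character polarity is set by the outgroup: the derived state is whichever differs from the outgroup's state, so for II the derived state is 'no', and for the remaining characters it is 'yes'.
I (derived state 'yes') is shared by Alpha and Gamma — a synapomorphy uniting that clade.
II: derived state 'no' in Delta, Epsilon, Eta, and Zeta only — synapomorphy for {Delta, Epsilon, Eta, Zeta}.
Only Delta, Eta, and Zeta show the derived state 'yes' for III, supporting them as a clade.
IV: derived state 'yes' in Delta and Zeta only — synapomorphy for {Delta, Zeta}.
V (state 'yes') occurs in Alpha and Epsilon but conflicts with the nesting implied by the other characters — most parsimoniously interpreted as homoplasy.
Most parsimonious ingroup topology: ((Gamma,Alpha),(((Zeta,Delta),Eta),Epsilon)).
Delta and Zeta share a more recent common ancestor with each other than either does with Alpha, so Alpha is the least closely related of the three.

Alpha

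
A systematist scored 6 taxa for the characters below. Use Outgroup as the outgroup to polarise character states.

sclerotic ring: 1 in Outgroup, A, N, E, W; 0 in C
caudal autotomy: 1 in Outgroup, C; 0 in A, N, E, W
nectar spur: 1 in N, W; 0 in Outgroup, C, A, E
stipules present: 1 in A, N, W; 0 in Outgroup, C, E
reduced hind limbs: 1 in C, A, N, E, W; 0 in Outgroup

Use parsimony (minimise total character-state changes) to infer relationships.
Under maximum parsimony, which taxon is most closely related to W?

N

Character polarity is set by the outgroup: the derived state is whichever differs from the outgroup's state, so for sclerotic ring, caudal autotomy the derived state is '0', and for the remaining characters it is '1'.
sclerotic ring: derived state '0' in C only — an autapomorphy, so it tells us nothing about relationships among taxa.
caudal autotomy (derived state '0') is shared by A, E, N, and W — a synapomorphy uniting that clade.
nectar spur (derived state '1') is shared by N and W — a synapomorphy uniting that clade.
stipules present (derived state '1') is shared by A, N, and W — a synapomorphy uniting that clade.
reduced hind limbs (derived state '1') is shared by all ingroup taxa — unites the whole ingroup.
Most parsimonious ingroup topology: ((E,(A,(W,N))),C).
W and N form a cherry on this tree, so they are sister taxa.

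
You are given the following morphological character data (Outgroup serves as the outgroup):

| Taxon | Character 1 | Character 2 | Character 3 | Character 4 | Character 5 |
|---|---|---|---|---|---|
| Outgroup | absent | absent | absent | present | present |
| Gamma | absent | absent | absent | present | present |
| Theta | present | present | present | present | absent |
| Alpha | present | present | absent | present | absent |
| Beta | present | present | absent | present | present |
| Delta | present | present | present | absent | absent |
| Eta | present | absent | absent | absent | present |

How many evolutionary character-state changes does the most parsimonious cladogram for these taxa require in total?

6

Character polarity is set by the outgroup: the derived state is whichever differs from the outgroup's state, so for Character 4, Character 5 the derived state is 'absent', and for the remaining characters it is 'present'.
Character 1 (derived state 'present') is shared by Alpha, Beta, Delta, Eta, and Theta — a synapomorphy uniting that clade.
Only Alpha, Beta, Delta, and Theta show the derived state 'present' for Character 2, supporting them as a clade.
Only Delta and Theta show the derived state 'present' for Character 3, supporting them as a clade.
Character 4 groups Delta and Eta, which is incompatible with the clades supported by the remaining characters; treating it as convergent (homoplasy) costs fewer steps than any alternative tree.
Only Alpha, Delta, and Theta show the derived state 'absent' for Character 5, supporting them as a clade.
Most parsimonious ingroup topology: (Gamma,((((Theta,Delta),Alpha),Beta),Eta)).
Changes per character on this tree: Character 1: 1; Character 2: 1; Character 3: 1; Character 4: 2; Character 5: 1.
Total = 6.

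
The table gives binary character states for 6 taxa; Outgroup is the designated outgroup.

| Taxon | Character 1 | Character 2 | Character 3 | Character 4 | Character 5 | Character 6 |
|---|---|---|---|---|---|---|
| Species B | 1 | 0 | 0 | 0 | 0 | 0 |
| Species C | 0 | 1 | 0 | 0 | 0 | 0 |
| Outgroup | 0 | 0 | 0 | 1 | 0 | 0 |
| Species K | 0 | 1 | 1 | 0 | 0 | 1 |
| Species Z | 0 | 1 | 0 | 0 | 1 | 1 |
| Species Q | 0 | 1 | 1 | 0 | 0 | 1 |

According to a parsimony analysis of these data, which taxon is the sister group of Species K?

Character polarity is set by the outgroup: the derived state is whichever differs from the outgroup's state, so for Character 4 the derived state is '0', and for the remaining characters it is '1'.
Character 1 (derived state '1') is unique to Species B (autapomorphy; uninformative for grouping).
Character 2: derived state '1' in Species C, Species K, Species Q, and Species Z only — synapomorphy for {Species C, Species K, Species Q, Species Z}.
Only Species K and Species Q show the derived state '1' for Character 3, supporting them as a clade.
Character 4 (derived state '0') is shared by all ingroup taxa — unites the whole ingroup.
Character 5: derived state '1' in Species Z only — an autapomorphy, so it tells us nothing about relationships among taxa.
Character 6: derived state '1' in Species K, Species Q, and Species Z only — synapomorphy for {Species K, Species Q, Species Z}.
Most parsimonious ingroup topology: ((((Species Q,Species K),Species Z),Species C),Species B).
Species K and Species Q form a cherry on this tree, so they are sister taxa.

Species Q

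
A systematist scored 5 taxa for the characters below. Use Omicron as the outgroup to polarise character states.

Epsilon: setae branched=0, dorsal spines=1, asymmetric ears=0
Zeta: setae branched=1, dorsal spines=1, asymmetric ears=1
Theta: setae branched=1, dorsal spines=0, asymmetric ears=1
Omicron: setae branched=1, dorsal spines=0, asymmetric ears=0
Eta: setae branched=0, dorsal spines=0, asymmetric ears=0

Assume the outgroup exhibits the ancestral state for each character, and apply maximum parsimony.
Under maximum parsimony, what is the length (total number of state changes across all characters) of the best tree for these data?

Character polarity is set by the outgroup: the derived state is whichever differs from the outgroup's state, so for setae branched the derived state is '0', and for the remaining characters it is '1'.
Only Epsilon and Eta show the derived state '0' for setae branched, supporting them as a clade.
dorsal spines (state '1') occurs in Epsilon and Zeta but conflicts with the nesting implied by the other characters — most parsimoniously interpreted as homoplasy.
Only Theta and Zeta show the derived state '1' for asymmetric ears, supporting them as a clade.
Most parsimonious ingroup topology: ((Eta,Epsilon),(Theta,Zeta)).
Changes per character on this tree: setae branched: 1; dorsal spines: 2; asymmetric ears: 1.
Total = 4.

4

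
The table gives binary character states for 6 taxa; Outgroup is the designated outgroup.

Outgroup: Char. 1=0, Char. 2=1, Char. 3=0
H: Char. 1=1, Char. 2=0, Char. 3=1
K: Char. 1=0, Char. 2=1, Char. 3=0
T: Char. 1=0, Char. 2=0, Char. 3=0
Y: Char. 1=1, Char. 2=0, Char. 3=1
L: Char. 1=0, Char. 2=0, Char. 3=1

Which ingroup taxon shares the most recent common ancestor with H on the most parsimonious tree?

Character polarity is set by the outgroup: the derived state is whichever differs from the outgroup's state, so for Char. 2 the derived state is '0', and for the remaining characters it is '1'.
Char. 1 (derived state '1') is shared by H and Y — a synapomorphy uniting that clade.
Char. 2: derived state '0' in H, L, T, and Y only — synapomorphy for {H, L, T, Y}.
Only H, L, and Y show the derived state '1' for Char. 3, supporting them as a clade.
Most parsimonious ingroup topology: ((((H,Y),L),T),K).
H and Y form a cherry on this tree, so they are sister taxa.

Y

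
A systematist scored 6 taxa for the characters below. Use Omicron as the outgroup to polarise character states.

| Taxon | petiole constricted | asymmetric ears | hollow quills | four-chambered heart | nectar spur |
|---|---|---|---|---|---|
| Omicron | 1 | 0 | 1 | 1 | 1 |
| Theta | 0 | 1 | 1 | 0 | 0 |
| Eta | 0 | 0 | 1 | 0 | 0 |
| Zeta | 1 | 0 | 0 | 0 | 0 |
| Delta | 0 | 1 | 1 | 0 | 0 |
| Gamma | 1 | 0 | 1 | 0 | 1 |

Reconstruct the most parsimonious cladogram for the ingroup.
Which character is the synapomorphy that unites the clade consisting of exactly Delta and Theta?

asymmetric ears

Character polarity is set by the outgroup: the derived state is whichever differs from the outgroup's state, so for petiole constricted, hollow quills, four-chambered heart, nectar spur the derived state is '0', and for the remaining characters it is '1'.
petiole constricted (derived state '0') is shared by Delta, Eta, and Theta — a synapomorphy uniting that clade.
asymmetric ears (derived state '1') is shared by Delta and Theta — a synapomorphy uniting that clade.
hollow quills (derived state '0') is unique to Zeta (autapomorphy; uninformative for grouping).
All ingroup taxa share the derived state '0' for four-chambered heart; it defines the ingroup but does not resolve relationships within it.
nectar spur: derived state '0' in Delta, Eta, Theta, and Zeta only — synapomorphy for {Delta, Eta, Theta, Zeta}.
Most parsimonious ingroup topology: ((((Theta,Delta),Eta),Zeta),Gamma).
The clade {Delta, Theta} is supported by asymmetric ears: its derived state '1' occurs in exactly those taxa and in no other taxon (including the outgroup).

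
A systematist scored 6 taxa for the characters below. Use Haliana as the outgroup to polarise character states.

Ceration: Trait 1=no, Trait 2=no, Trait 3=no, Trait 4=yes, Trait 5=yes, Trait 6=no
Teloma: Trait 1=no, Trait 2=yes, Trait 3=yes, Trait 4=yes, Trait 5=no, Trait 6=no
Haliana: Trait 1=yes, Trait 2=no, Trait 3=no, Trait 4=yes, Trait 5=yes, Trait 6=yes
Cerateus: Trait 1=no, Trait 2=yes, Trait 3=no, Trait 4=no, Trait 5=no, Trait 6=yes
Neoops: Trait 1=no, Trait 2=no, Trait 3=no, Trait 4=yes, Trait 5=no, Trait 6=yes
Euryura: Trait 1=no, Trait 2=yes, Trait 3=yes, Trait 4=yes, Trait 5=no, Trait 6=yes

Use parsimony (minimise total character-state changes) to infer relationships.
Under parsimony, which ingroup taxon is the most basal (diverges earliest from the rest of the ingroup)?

Ceration

Character polarity is set by the outgroup: the derived state is whichever differs from the outgroup's state, so for Trait 1, Trait 4, Trait 5, Trait 6 the derived state is 'no', and for the remaining characters it is 'yes'.
All ingroup taxa share the derived state 'no' for Trait 1; it defines the ingroup but does not resolve relationships within it.
Trait 2: derived state 'yes' in Cerateus, Euryura, and Teloma only — synapomorphy for {Cerateus, Euryura, Teloma}.
Only Euryura and Teloma show the derived state 'yes' for Trait 3, supporting them as a clade.
Trait 4 (derived state 'no') is unique to Cerateus (autapomorphy; uninformative for grouping).
Trait 5 (derived state 'no') is shared by Cerateus, Euryura, Neoops, and Teloma — a synapomorphy uniting that clade.
Trait 6 groups Ceration and Teloma, which is incompatible with the clades supported by the remaining characters; treating it as convergent (homoplasy) costs fewer steps than any alternative tree.
Most parsimonious ingroup topology: (((Cerateus,(Teloma,Euryura)),Neoops),Ceration).
Ceration is sister to the clade containing all other ingroup taxa, so it is the earliest-diverging (most basal) ingroup lineage.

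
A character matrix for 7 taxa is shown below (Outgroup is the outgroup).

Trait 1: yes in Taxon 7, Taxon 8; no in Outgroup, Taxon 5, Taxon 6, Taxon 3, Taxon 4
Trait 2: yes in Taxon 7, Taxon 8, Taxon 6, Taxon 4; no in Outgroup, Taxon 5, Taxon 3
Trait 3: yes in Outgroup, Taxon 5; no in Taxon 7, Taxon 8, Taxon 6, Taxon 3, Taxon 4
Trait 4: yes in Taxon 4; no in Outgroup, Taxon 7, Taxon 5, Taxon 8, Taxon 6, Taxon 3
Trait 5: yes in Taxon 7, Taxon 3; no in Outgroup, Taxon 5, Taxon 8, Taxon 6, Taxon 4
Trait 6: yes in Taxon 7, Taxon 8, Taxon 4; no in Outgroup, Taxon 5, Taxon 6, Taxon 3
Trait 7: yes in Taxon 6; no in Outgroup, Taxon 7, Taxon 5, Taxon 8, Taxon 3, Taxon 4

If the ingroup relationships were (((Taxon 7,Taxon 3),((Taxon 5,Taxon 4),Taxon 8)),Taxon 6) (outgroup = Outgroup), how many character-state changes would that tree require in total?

Map each character onto (((Taxon 7,Taxon 3),((Taxon 5,Taxon 4),Taxon 8)),Taxon 6) (rooted by Outgroup) and count the minimum state changes it requires (Fitch parsimony):
Trait 1: 2; Trait 2: 3; Trait 3: 2; Trait 4: 1; Trait 5: 1; Trait 6: 3; Trait 7: 1.
Total tree length = 13.

13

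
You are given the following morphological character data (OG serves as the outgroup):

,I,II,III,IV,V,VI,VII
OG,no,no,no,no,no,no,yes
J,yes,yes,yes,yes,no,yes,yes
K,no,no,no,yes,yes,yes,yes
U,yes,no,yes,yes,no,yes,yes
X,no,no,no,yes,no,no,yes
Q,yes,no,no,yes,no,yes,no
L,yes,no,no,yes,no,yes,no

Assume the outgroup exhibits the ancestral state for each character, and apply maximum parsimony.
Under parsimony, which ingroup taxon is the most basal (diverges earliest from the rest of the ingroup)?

X

Character polarity is set by the outgroup: the derived state is whichever differs from the outgroup's state, so for VII the derived state is 'no', and for the remaining characters it is 'yes'.
I (derived state 'yes') is shared by J, L, Q, and U — a synapomorphy uniting that clade.
II (derived state 'yes') is unique to J (autapomorphy; uninformative for grouping).
III: derived state 'yes' in J and U only — synapomorphy for {J, U}.
IV (derived state 'yes') is shared by all ingroup taxa — unites the whole ingroup.
V (derived state 'yes') is unique to K (autapomorphy; uninformative for grouping).
VI: derived state 'yes' in J, K, L, Q, and U only — synapomorphy for {J, K, L, Q, U}.
Only L and Q show the derived state 'no' for VII, supporting them as a clade.
Most parsimonious ingroup topology: ((((J,U),(Q,L)),K),X).
X is sister to the clade containing all other ingroup taxa, so it is the earliest-diverging (most basal) ingroup lineage.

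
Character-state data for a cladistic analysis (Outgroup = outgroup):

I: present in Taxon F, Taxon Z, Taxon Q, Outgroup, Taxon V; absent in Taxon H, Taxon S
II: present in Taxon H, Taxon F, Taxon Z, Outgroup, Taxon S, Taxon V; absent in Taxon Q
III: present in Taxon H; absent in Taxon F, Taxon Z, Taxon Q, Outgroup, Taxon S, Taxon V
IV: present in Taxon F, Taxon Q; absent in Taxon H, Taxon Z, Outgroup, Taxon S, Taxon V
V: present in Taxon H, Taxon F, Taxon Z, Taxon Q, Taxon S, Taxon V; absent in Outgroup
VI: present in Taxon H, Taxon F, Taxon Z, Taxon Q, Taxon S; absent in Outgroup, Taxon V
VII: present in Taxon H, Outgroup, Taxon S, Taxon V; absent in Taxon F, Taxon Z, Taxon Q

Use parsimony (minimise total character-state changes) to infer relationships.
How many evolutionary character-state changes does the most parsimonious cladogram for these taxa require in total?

Character polarity is set by the outgroup: the derived state is whichever differs from the outgroup's state, so for I, II, VII the derived state is 'absent', and for the remaining characters it is 'present'.
Only Taxon H and Taxon S show the derived state 'absent' for I, supporting them as a clade.
II (derived state 'absent') is unique to Taxon Q (autapomorphy; uninformative for grouping).
III: derived state 'present' in Taxon H only — an autapomorphy, so it tells us nothing about relationships among taxa.
IV: derived state 'present' in Taxon F and Taxon Q only — synapomorphy for {Taxon F, Taxon Q}.
All ingroup taxa share the derived state 'present' for V; it defines the ingroup but does not resolve relationships within it.
VI (derived state 'present') is shared by Taxon F, Taxon H, Taxon Q, Taxon S, and Taxon Z — a synapomorphy uniting that clade.
VII (derived state 'absent') is shared by Taxon F, Taxon Q, and Taxon Z — a synapomorphy uniting that clade.
Most parsimonious ingroup topology: (((Taxon Z,(Taxon F,Taxon Q)),(Taxon H,Taxon S)),Taxon V).
Changes per character on this tree: I: 1; II: 1; III: 1; IV: 1; V: 1; VI: 1; VII: 1.
Total = 7.

7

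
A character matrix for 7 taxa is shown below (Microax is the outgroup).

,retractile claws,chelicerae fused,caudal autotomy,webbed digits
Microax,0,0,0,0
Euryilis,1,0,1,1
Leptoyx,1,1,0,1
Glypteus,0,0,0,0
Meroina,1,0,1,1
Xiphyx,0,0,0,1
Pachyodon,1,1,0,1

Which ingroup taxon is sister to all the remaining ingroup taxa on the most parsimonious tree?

The outgroup has state '0' for every character, so '1' is the derived state throughout.
Only Euryilis, Leptoyx, Meroina, and Pachyodon show the derived state '1' for retractile claws, supporting them as a clade.
Only Leptoyx and Pachyodon show the derived state '1' for chelicerae fused, supporting them as a clade.
caudal autotomy (derived state '1') is shared by Euryilis and Meroina — a synapomorphy uniting that clade.
webbed digits (derived state '1') is shared by Euryilis, Leptoyx, Meroina, Pachyodon, and Xiphyx — a synapomorphy uniting that clade.
Most parsimonious ingroup topology: ((((Euryilis,Meroina),(Leptoyx,Pachyodon)),Xiphyx),Glypteus).
Glypteus is sister to the clade containing all other ingroup taxa, so it is the earliest-diverging (most basal) ingroup lineage.

Glypteus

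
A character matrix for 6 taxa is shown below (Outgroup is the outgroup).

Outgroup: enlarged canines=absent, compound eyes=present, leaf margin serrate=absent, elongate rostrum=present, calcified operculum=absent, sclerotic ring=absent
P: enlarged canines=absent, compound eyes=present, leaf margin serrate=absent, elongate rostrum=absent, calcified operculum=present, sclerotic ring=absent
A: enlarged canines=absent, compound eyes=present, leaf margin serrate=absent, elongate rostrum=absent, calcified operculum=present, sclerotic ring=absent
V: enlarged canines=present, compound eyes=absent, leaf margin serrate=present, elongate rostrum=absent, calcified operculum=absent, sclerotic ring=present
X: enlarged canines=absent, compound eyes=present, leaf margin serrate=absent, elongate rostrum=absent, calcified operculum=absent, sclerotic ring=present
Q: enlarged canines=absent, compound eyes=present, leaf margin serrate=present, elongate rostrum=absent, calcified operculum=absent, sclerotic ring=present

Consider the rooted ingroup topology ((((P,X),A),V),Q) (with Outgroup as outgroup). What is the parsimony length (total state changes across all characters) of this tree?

10

Map each character onto ((((P,X),A),V),Q) (rooted by Outgroup) and count the minimum state changes it requires (Fitch parsimony):
enlarged canines: 1; compound eyes: 1; leaf margin serrate: 2; elongate rostrum: 1; calcified operculum: 2; sclerotic ring: 3.
Total tree length = 10.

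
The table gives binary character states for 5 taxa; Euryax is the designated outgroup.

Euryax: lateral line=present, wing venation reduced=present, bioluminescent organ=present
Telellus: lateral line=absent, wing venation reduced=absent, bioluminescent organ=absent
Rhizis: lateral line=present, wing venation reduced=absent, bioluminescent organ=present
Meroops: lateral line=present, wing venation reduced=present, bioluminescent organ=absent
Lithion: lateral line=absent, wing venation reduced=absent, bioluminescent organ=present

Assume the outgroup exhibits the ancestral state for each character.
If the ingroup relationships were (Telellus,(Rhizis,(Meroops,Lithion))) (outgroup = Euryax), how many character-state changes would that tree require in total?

Map each character onto (Telellus,(Rhizis,(Meroops,Lithion))) (rooted by Euryax) and count the minimum state changes it requires (Fitch parsimony):
lateral line: 2; wing venation reduced: 2; bioluminescent organ: 2.
Total tree length = 6.

6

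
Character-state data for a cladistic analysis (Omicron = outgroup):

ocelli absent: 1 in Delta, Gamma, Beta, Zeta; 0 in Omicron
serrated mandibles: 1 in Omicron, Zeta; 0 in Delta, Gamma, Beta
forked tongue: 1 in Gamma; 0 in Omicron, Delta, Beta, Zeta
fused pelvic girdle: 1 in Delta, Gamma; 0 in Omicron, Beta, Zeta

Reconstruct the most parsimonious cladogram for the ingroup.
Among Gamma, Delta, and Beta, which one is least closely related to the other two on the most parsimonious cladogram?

Beta

Character polarity is set by the outgroup: the derived state is whichever differs from the outgroup's state, so for serrated mandibles the derived state is '0', and for the remaining characters it is '1'.
ocelli absent (derived state '1') is shared by all ingroup taxa — unites the whole ingroup.
serrated mandibles (derived state '0') is shared by Beta, Delta, and Gamma — a synapomorphy uniting that clade.
forked tongue (derived state '1') is unique to Gamma (autapomorphy; uninformative for grouping).
fused pelvic girdle: derived state '1' in Delta and Gamma only — synapomorphy for {Delta, Gamma}.
Most parsimonious ingroup topology: (((Delta,Gamma),Beta),Zeta).
Gamma and Delta share a more recent common ancestor with each other than either does with Beta, so Beta is the least closely related of the three.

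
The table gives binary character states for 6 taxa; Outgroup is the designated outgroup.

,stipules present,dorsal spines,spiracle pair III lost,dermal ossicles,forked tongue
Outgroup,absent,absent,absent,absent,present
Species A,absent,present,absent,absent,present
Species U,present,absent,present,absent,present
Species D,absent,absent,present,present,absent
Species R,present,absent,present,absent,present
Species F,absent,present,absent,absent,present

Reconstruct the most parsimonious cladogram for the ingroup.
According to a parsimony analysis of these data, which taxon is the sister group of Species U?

Species R

Character polarity is set by the outgroup: the derived state is whichever differs from the outgroup's state, so for forked tongue the derived state is 'absent', and for the remaining characters it is 'present'.
Only Species R and Species U show the derived state 'present' for stipules present, supporting them as a clade.
dorsal spines: derived state 'present' in Species A and Species F only — synapomorphy for {Species A, Species F}.
spiracle pair III lost: derived state 'present' in Species D, Species R, and Species U only — synapomorphy for {Species D, Species R, Species U}.
dermal ossicles (derived state 'present') is unique to Species D (autapomorphy; uninformative for grouping).
forked tongue (derived state 'absent') is unique to Species D (autapomorphy; uninformative for grouping).
Most parsimonious ingroup topology: ((Species A,Species F),((Species U,Species R),Species D)).
Species U and Species R form a cherry on this tree, so they are sister taxa.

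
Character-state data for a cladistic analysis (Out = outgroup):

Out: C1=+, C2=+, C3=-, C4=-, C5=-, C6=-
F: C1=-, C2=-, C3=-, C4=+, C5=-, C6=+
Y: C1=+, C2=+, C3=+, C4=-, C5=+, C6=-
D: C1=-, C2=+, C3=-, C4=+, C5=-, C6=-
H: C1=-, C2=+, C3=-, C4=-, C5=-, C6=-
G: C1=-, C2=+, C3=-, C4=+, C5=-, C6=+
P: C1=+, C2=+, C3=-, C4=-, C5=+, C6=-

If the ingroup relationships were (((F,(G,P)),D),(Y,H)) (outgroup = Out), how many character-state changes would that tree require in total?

11

Map each character onto (((F,(G,P)),D),(Y,H)) (rooted by Out) and count the minimum state changes it requires (Fitch parsimony):
C1: 3; C2: 1; C3: 1; C4: 2; C5: 2; C6: 2.
Total tree length = 11.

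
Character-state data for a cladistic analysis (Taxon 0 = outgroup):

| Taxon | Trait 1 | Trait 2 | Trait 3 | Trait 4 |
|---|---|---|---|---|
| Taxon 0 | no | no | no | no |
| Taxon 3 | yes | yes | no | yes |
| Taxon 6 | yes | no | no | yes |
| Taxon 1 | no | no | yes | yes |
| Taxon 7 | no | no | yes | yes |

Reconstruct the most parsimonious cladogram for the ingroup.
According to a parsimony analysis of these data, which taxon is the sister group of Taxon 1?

Taxon 7

The outgroup has state 'no' for every character, so 'yes' is the derived state throughout.
Trait 1: derived state 'yes' in Taxon 3 and Taxon 6 only — synapomorphy for {Taxon 3, Taxon 6}.
Trait 2 (derived state 'yes') is unique to Taxon 3 (autapomorphy; uninformative for grouping).
Trait 3: derived state 'yes' in Taxon 1 and Taxon 7 only — synapomorphy for {Taxon 1, Taxon 7}.
Trait 4 (derived state 'yes') is shared by all ingroup taxa — unites the whole ingroup.
Most parsimonious ingroup topology: ((Taxon 3,Taxon 6),(Taxon 1,Taxon 7)).
Taxon 1 and Taxon 7 form a cherry on this tree, so they are sister taxa.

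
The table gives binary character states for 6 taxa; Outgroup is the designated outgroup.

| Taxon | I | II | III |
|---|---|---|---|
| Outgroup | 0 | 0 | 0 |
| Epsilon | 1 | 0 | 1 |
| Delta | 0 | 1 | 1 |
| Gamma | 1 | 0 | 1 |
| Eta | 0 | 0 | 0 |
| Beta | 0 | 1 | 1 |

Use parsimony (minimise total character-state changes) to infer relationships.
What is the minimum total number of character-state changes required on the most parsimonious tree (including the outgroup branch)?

The outgroup has state '0' for every character, so '1' is the derived state throughout.
Only Epsilon and Gamma show the derived state '1' for I, supporting them as a clade.
II: derived state '1' in Beta and Delta only — synapomorphy for {Beta, Delta}.
Only Beta, Delta, Epsilon, and Gamma show the derived state '1' for III, supporting them as a clade.
Most parsimonious ingroup topology: (((Epsilon,Gamma),(Delta,Beta)),Eta).
Changes per character on this tree: I: 1; II: 1; III: 1.
Total = 3.

3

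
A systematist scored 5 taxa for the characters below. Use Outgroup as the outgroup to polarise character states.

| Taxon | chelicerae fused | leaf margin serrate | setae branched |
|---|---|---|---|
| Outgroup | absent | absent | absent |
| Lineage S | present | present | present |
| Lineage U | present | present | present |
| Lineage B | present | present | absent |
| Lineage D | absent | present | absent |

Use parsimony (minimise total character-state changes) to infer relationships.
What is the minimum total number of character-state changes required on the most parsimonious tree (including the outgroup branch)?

The outgroup has state 'absent' for every character, so 'present' is the derived state throughout.
chelicerae fused (derived state 'present') is shared by Lineage B, Lineage S, and Lineage U — a synapomorphy uniting that clade.
leaf margin serrate (derived state 'present') is shared by all ingroup taxa — unites the whole ingroup.
setae branched: derived state 'present' in Lineage S and Lineage U only — synapomorphy for {Lineage S, Lineage U}.
Most parsimonious ingroup topology: (((Lineage S,Lineage U),Lineage B),Lineage D).
Changes per character on this tree: chelicerae fused: 1; leaf margin serrate: 1; setae branched: 1.
Total = 3.

3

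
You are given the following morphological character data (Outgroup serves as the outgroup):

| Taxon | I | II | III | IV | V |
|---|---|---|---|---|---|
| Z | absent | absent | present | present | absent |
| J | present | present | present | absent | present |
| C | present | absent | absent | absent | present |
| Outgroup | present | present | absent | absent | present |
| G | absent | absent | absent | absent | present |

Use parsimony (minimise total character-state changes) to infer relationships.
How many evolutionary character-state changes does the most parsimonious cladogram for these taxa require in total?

Character polarity is set by the outgroup: the derived state is whichever differs from the outgroup's state, so for I, II, V the derived state is 'absent', and for the remaining characters it is 'present'.
I: derived state 'absent' in G and Z only — synapomorphy for {G, Z}.
II: derived state 'absent' in C, G, and Z only — synapomorphy for {C, G, Z}.
III groups J and Z, which is incompatible with the clades supported by the remaining characters; treating it as convergent (homoplasy) costs fewer steps than any alternative tree.
IV: derived state 'present' in Z only — an autapomorphy, so it tells us nothing about relationships among taxa.
V (derived state 'absent') is unique to Z (autapomorphy; uninformative for grouping).
Most parsimonious ingroup topology: ((C,(Z,G)),J).
Changes per character on this tree: I: 1; II: 1; III: 2; IV: 1; V: 1.
Total = 6.

6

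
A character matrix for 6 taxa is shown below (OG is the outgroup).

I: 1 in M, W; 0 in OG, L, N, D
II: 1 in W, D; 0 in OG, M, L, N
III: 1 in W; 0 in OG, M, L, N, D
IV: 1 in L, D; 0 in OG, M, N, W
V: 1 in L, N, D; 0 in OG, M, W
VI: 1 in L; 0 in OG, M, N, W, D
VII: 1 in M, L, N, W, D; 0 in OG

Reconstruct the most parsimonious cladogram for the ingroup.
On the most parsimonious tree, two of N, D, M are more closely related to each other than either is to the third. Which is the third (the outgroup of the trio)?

M

The outgroup has state '0' for every character, so '1' is the derived state throughout.
I: derived state '1' in M and W only — synapomorphy for {M, W}.
II (state '1') occurs in D and W but conflicts with the nesting implied by the other characters — most parsimoniously interpreted as homoplasy.
III: derived state '1' in W only — an autapomorphy, so it tells us nothing about relationships among taxa.
IV (derived state '1') is shared by D and L — a synapomorphy uniting that clade.
V (derived state '1') is shared by D, L, and N — a synapomorphy uniting that clade.
VI: derived state '1' in L only — an autapomorphy, so it tells us nothing about relationships among taxa.
VII (derived state '1') is shared by all ingroup taxa — unites the whole ingroup.
Most parsimonious ingroup topology: ((M,W),((L,D),N)).
D and N share a more recent common ancestor with each other than either does with M, so M is the least closely related of the three.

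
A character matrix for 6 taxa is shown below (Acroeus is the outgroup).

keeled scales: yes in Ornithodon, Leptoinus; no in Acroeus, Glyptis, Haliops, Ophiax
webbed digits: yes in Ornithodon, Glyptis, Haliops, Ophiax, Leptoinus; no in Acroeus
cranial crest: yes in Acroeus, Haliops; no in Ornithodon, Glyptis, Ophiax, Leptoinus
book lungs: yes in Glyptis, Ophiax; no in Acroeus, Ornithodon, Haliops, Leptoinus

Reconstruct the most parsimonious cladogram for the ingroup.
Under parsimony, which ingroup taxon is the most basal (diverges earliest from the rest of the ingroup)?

Character polarity is set by the outgroup: the derived state is whichever differs from the outgroup's state, so for cranial crest the derived state is 'no', and for the remaining characters it is 'yes'.
keeled scales (derived state 'yes') is shared by Leptoinus and Ornithodon — a synapomorphy uniting that clade.
All ingroup taxa share the derived state 'yes' for webbed digits; it defines the ingroup but does not resolve relationships within it.
cranial crest (derived state 'no') is shared by Glyptis, Leptoinus, Ophiax, and Ornithodon — a synapomorphy uniting that clade.
Only Glyptis and Ophiax show the derived state 'yes' for book lungs, supporting them as a clade.
Most parsimonious ingroup topology: (((Ornithodon,Leptoinus),(Glyptis,Ophiax)),Haliops).
Haliops is sister to the clade containing all other ingroup taxa, so it is the earliest-diverging (most basal) ingroup lineage.

Haliops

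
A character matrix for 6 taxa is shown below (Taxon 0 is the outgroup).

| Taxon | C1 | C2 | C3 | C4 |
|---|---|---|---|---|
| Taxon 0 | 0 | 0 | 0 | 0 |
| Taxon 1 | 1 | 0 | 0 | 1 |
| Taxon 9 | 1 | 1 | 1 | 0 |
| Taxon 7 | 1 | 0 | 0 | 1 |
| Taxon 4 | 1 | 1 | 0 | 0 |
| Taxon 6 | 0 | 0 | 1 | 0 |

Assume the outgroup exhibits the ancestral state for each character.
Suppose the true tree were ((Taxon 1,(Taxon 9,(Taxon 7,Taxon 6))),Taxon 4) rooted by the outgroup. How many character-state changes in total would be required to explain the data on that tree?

8

Map each character onto ((Taxon 1,(Taxon 9,(Taxon 7,Taxon 6))),Taxon 4) (rooted by Taxon 0) and count the minimum state changes it requires (Fitch parsimony):
C1: 2; C2: 2; C3: 2; C4: 2.
Total tree length = 8.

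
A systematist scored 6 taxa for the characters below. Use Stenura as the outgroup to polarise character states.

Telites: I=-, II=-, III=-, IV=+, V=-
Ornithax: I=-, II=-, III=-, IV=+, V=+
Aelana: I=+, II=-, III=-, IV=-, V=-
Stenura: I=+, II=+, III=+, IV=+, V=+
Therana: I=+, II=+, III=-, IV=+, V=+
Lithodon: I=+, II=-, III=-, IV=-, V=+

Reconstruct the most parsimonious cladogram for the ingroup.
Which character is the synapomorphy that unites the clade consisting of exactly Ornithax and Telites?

The outgroup has state '+' for every character, so '-' is the derived state throughout.
Only Ornithax and Telites show the derived state '-' for I, supporting them as a clade.
II (derived state '-') is shared by Aelana, Lithodon, Ornithax, and Telites — a synapomorphy uniting that clade.
III (derived state '-') is shared by all ingroup taxa — unites the whole ingroup.
IV: derived state '-' in Aelana and Lithodon only — synapomorphy for {Aelana, Lithodon}.
V groups Aelana and Telites, which is incompatible with the clades supported by the remaining characters; treating it as convergent (homoplasy) costs fewer steps than any alternative tree.
Most parsimonious ingroup topology: (((Ornithax,Telites),(Aelana,Lithodon)),Therana).
The clade {Ornithax, Telites} is supported by I: its derived state '-' occurs in exactly those taxa and in no other taxon (including the outgroup).

I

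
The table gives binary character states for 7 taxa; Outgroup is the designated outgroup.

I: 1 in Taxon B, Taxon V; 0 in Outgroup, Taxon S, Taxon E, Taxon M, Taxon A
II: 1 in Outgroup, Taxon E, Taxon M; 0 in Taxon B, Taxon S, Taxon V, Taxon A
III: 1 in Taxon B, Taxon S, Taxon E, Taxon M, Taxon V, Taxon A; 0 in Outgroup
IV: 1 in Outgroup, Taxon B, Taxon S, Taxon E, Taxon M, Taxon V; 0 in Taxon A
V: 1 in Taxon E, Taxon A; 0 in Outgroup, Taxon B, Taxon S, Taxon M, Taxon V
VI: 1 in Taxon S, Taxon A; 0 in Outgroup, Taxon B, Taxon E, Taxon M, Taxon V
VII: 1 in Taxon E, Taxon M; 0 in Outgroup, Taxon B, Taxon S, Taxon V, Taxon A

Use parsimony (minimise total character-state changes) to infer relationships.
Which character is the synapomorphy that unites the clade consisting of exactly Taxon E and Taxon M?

Character polarity is set by the outgroup: the derived state is whichever differs from the outgroup's state, so for II, IV the derived state is '0', and for the remaining characters it is '1'.
I (derived state '1') is shared by Taxon B and Taxon V — a synapomorphy uniting that clade.
Only Taxon A, Taxon B, Taxon S, and Taxon V show the derived state '0' for II, supporting them as a clade.
All ingroup taxa share the derived state '1' for III; it defines the ingroup but does not resolve relationships within it.
IV (derived state '0') is unique to Taxon A (autapomorphy; uninformative for grouping).
V groups Taxon A and Taxon E, which is incompatible with the clades supported by the remaining characters; treating it as convergent (homoplasy) costs fewer steps than any alternative tree.
VI (derived state '1') is shared by Taxon A and Taxon S — a synapomorphy uniting that clade.
VII (derived state '1') is shared by Taxon E and Taxon M — a synapomorphy uniting that clade.
Most parsimonious ingroup topology: (((Taxon B,Taxon V),(Taxon S,Taxon A)),(Taxon E,Taxon M)).
The clade {Taxon E, Taxon M} is supported by VII: its derived state '1' occurs in exactly those taxa and in no other taxon (including the outgroup).

VII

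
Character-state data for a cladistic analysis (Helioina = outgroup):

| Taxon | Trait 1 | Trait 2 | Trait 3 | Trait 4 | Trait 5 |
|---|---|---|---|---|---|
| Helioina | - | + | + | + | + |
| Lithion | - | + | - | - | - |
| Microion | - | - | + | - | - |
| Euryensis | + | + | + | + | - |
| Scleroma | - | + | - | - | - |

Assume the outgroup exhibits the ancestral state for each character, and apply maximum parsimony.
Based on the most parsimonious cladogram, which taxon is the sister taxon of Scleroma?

Character polarity is set by the outgroup: the derived state is whichever differs from the outgroup's state, so for Trait 2, Trait 3, Trait 4, Trait 5 the derived state is '-', and for the remaining characters it is '+'.
Trait 1: derived state '+' in Euryensis only — an autapomorphy, so it tells us nothing about relationships among taxa.
Trait 2 (derived state '-') is unique to Microion (autapomorphy; uninformative for grouping).
Trait 3: derived state '-' in Lithion and Scleroma only — synapomorphy for {Lithion, Scleroma}.
Only Lithion, Microion, and Scleroma show the derived state '-' for Trait 4, supporting them as a clade.
Trait 5 (derived state '-') is shared by all ingroup taxa — unites the whole ingroup.
Most parsimonious ingroup topology: (((Lithion,Scleroma),Microion),Euryensis).
Scleroma and Lithion form a cherry on this tree, so they are sister taxa.

Lithion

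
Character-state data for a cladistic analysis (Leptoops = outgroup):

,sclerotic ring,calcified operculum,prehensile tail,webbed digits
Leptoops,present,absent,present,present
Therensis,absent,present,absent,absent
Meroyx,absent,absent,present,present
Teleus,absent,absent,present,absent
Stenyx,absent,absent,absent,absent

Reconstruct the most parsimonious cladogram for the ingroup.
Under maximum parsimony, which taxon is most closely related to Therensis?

Stenyx

Character polarity is set by the outgroup: the derived state is whichever differs from the outgroup's state, so for sclerotic ring, prehensile tail, webbed digits the derived state is 'absent', and for the remaining characters it is 'present'.
sclerotic ring (derived state 'absent') is shared by all ingroup taxa — unites the whole ingroup.
calcified operculum: derived state 'present' in Therensis only — an autapomorphy, so it tells us nothing about relationships among taxa.
prehensile tail (derived state 'absent') is shared by Stenyx and Therensis — a synapomorphy uniting that clade.
webbed digits (derived state 'absent') is shared by Stenyx, Teleus, and Therensis — a synapomorphy uniting that clade.
Most parsimonious ingroup topology: (((Therensis,Stenyx),Teleus),Meroyx).
Therensis and Stenyx form a cherry on this tree, so they are sister taxa.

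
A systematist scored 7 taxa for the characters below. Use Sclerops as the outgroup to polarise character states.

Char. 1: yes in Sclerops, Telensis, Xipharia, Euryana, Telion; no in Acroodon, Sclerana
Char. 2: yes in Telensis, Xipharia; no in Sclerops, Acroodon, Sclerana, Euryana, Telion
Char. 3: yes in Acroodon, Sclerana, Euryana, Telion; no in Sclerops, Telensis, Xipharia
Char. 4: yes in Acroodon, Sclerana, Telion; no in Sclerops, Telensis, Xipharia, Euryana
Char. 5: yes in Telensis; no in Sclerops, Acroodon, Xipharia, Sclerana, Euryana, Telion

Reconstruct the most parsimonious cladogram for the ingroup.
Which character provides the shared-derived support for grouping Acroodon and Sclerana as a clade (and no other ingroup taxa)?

Character polarity is set by the outgroup: the derived state is whichever differs from the outgroup's state, so for Char. 1 the derived state is 'no', and for the remaining characters it is 'yes'.
Char. 1: derived state 'no' in Acroodon and Sclerana only — synapomorphy for {Acroodon, Sclerana}.
Char. 2: derived state 'yes' in Telensis and Xipharia only — synapomorphy for {Telensis, Xipharia}.
Char. 3: derived state 'yes' in Acroodon, Euryana, Sclerana, and Telion only — synapomorphy for {Acroodon, Euryana, Sclerana, Telion}.
Only Acroodon, Sclerana, and Telion show the derived state 'yes' for Char. 4, supporting them as a clade.
Char. 5 (derived state 'yes') is unique to Telensis (autapomorphy; uninformative for grouping).
Most parsimonious ingroup topology: ((Telensis,Xipharia),(((Acroodon,Sclerana),Telion),Euryana)).
The clade {Acroodon, Sclerana} is supported by Char. 1: its derived state 'no' occurs in exactly those taxa and in no other taxon (including the outgroup).

Char. 1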